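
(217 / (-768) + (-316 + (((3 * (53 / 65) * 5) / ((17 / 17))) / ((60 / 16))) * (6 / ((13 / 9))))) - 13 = -204899141 / 648960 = -315.73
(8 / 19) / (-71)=-8 / 1349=-0.01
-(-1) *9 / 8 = 9 / 8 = 1.12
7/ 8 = 0.88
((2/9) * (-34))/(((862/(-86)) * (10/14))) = 20468/19395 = 1.06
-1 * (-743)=743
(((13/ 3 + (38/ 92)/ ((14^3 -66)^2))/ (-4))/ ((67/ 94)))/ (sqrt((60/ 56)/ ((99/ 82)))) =-201567353183 * sqrt(47355)/ 27186850008240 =-1.61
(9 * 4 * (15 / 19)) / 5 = 108 / 19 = 5.68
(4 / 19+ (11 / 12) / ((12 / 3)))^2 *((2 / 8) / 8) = 160801 / 26615808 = 0.01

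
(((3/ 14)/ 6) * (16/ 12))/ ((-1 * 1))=-1/ 21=-0.05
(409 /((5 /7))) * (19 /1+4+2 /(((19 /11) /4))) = 300615 /19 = 15821.84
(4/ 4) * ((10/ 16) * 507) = 2535/ 8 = 316.88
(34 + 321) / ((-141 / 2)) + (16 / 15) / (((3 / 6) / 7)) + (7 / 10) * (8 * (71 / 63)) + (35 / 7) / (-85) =580679 / 35955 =16.15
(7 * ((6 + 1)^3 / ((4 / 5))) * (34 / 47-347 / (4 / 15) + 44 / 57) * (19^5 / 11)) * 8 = -7024717517909.88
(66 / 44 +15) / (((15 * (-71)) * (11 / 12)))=-6 / 355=-0.02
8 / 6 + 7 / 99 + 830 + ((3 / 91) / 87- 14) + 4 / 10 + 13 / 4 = 4290189973 / 5225220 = 821.05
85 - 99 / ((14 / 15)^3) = -100885 / 2744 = -36.77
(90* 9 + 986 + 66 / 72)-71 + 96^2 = 131303 / 12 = 10941.92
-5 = -5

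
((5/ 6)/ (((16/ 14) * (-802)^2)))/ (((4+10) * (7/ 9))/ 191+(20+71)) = 2865/ 230122954304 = 0.00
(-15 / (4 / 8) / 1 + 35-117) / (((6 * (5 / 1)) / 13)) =-728 / 15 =-48.53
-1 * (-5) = 5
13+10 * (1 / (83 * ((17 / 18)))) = 18523 / 1411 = 13.13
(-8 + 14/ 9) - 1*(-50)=392/ 9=43.56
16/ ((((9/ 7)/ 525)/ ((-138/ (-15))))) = 180320/ 3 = 60106.67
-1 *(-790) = 790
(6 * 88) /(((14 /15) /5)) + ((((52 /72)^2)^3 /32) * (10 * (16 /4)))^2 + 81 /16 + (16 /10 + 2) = 1838053083034843334651 /647825573598658560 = 2837.27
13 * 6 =78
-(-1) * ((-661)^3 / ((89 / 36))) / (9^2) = -1155219124 / 801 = -1442221.13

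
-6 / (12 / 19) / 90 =-19 / 180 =-0.11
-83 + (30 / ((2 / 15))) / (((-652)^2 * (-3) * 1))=-35283707 / 425104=-83.00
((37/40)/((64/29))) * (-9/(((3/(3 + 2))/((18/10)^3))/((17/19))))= -39893067/1216000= -32.81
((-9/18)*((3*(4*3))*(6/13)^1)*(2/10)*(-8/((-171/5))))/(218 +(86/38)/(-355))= -34080/19114771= -0.00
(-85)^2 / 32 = 7225 / 32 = 225.78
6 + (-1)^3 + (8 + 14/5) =79/5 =15.80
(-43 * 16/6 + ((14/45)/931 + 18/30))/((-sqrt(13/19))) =682687 * sqrt(247)/77805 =137.90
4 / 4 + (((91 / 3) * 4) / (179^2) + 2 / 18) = 321502 / 288369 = 1.11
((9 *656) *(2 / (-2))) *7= -41328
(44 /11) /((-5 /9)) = -7.20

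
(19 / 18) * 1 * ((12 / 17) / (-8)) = -0.09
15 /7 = 2.14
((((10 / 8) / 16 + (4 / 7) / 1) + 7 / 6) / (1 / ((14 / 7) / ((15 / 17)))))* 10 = 41497 / 1008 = 41.17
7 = 7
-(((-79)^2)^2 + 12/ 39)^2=-256391392925017249/ 169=-1517108833875841.71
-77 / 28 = -2.75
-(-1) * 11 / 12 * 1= 0.92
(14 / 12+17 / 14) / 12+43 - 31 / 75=134773 / 3150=42.79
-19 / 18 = -1.06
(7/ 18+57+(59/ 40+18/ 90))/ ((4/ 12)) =177.19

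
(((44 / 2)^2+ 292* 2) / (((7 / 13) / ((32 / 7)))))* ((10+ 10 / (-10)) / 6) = 666432 / 49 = 13600.65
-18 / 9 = -2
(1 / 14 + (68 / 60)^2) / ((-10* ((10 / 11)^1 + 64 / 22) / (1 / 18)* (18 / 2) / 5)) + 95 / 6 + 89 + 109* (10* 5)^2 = 11685260654819 / 42865200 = 272604.83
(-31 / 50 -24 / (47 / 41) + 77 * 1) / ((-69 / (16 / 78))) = -57908 / 351325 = -0.16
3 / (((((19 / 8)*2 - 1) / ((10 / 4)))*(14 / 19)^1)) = 19 / 7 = 2.71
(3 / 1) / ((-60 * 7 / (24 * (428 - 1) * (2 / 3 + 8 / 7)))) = -4636 / 35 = -132.46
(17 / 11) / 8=17 / 88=0.19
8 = 8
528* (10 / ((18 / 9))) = 2640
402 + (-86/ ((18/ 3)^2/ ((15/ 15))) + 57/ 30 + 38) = 19778/ 45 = 439.51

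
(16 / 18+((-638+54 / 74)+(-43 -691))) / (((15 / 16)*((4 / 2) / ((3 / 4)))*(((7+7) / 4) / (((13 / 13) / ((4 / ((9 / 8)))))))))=-65191 / 1480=-44.05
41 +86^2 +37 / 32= 238021 / 32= 7438.16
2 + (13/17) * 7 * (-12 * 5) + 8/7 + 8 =-310.03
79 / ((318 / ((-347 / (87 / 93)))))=-849803 / 9222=-92.15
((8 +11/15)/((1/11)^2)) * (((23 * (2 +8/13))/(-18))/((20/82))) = -254107381/17550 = -14479.05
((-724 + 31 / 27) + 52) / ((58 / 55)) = -996215 / 1566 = -636.15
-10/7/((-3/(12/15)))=8/21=0.38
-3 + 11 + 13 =21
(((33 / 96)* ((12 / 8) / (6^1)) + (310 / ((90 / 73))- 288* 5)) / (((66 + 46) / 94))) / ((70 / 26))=-836530487 / 2257920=-370.49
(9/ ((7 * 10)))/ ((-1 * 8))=-9/ 560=-0.02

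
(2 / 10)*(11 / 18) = 11 / 90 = 0.12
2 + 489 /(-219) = -17 /73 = -0.23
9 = 9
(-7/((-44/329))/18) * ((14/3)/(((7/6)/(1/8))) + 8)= 39151/1584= 24.72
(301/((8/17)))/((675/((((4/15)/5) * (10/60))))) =5117/607500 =0.01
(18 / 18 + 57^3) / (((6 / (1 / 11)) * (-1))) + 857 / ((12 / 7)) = -304399 / 132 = -2306.05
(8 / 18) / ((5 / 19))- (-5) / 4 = 529 / 180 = 2.94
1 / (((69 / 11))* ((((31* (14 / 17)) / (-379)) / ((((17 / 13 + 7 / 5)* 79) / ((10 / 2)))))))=-492709096 / 4866225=-101.25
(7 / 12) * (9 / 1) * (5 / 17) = 105 / 68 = 1.54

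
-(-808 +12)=796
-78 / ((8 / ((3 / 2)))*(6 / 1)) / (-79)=39 / 1264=0.03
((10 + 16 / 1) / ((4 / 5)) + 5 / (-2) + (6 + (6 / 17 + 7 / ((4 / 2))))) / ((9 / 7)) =9485 / 306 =31.00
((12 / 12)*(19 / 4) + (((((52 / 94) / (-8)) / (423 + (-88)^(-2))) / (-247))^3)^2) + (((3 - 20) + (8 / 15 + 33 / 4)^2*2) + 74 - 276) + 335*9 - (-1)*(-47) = 3279572836700732296184489715253598289671581211778217817693393239 / 1127759057980998325359998862820249526535243637799803058233800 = 2908.04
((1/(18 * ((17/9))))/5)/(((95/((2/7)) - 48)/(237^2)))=56169/48365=1.16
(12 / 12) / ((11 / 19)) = 19 / 11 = 1.73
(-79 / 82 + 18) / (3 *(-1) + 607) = 1397 / 49528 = 0.03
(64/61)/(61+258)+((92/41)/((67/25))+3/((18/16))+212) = 34559088736/160361619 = 215.51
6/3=2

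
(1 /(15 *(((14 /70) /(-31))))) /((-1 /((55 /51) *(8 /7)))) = 13640 /1071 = 12.74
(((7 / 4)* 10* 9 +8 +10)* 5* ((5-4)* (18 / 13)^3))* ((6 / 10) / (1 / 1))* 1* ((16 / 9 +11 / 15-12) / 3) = -3735396 / 845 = -4420.59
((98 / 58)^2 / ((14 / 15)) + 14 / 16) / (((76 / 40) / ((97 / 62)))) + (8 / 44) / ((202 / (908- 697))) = 3.43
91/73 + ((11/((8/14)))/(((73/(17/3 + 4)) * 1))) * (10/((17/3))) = 14259/2482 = 5.74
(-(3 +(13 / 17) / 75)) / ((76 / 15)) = -101 / 170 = -0.59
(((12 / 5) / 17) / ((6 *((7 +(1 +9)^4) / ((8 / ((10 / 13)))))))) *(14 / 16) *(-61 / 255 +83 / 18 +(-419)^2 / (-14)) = -872672723 / 3253525875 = -0.27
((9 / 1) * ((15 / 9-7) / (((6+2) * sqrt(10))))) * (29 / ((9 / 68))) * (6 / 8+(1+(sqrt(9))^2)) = -21199 * sqrt(10) / 15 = -4469.14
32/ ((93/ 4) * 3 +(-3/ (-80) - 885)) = -2560/ 65217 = -0.04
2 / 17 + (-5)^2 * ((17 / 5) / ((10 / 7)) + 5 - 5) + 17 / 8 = 8397 / 136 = 61.74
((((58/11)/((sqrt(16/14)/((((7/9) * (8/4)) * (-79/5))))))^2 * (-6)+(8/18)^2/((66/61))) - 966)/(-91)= 65520661238/66891825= 979.50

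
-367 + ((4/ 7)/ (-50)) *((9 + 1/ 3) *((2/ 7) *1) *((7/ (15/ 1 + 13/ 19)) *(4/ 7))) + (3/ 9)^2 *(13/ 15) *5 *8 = -255670847/ 704025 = -363.16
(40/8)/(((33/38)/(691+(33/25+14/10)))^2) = 48258423684/15125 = 3190639.58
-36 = -36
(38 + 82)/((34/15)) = 900/17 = 52.94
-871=-871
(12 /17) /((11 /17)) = 12 /11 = 1.09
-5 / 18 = -0.28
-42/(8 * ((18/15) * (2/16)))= -35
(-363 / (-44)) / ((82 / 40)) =165 / 41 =4.02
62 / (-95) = -62 / 95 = -0.65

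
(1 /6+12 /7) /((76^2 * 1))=79 /242592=0.00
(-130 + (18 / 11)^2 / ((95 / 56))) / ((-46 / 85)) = 12547751 / 52877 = 237.30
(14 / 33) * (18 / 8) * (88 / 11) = 84 / 11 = 7.64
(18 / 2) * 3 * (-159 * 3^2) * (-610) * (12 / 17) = 282822840 / 17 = 16636637.65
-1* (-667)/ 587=667/ 587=1.14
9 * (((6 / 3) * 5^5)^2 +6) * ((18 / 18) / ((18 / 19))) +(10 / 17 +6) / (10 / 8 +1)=56777352919 / 153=371093809.93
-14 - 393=-407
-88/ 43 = -2.05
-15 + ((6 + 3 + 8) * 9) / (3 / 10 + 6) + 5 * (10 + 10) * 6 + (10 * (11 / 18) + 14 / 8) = 155521 / 252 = 617.15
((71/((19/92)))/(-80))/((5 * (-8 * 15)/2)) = 1633/114000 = 0.01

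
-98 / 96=-49 / 48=-1.02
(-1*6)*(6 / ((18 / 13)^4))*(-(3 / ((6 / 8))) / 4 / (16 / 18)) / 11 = 28561 / 28512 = 1.00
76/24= 19/6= 3.17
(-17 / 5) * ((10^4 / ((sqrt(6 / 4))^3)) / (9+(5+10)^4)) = -34000 * sqrt(6) / 227853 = -0.37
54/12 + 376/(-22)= -277/22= -12.59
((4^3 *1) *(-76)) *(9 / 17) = -2575.06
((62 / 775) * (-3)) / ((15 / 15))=-6 / 25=-0.24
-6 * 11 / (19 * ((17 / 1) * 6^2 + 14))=-33 / 5947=-0.01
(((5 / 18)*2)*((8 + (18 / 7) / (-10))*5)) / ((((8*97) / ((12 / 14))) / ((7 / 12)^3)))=9485 / 2011392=0.00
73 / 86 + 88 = 7641 / 86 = 88.85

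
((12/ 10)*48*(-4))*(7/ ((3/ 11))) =-29568/ 5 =-5913.60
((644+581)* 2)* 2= 4900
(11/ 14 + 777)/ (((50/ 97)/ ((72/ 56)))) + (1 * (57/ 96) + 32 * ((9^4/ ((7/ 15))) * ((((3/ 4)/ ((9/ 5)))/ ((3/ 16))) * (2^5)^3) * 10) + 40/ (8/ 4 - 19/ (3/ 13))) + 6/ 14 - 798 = 3094950927709043491/ 9447200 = 327605102856.83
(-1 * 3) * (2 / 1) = -6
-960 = -960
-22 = -22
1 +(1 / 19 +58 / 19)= 78 / 19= 4.11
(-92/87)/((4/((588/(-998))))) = 2254/14471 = 0.16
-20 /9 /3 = -20 /27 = -0.74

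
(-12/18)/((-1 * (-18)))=-1/27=-0.04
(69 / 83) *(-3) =-207 / 83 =-2.49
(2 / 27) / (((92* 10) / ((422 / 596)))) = 0.00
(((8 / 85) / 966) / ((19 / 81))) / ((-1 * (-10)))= 54 / 1300075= 0.00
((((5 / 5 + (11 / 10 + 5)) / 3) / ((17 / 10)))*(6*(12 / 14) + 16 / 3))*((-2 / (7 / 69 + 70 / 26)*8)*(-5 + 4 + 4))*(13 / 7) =-485719520 / 1043749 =-465.36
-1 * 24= -24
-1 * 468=-468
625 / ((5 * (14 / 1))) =8.93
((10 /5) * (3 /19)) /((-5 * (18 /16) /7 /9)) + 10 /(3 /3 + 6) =-1402 /665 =-2.11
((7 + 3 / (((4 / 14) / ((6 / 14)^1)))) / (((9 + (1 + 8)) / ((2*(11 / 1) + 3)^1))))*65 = 37375 / 36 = 1038.19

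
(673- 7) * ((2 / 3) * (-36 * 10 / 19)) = -159840 / 19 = -8412.63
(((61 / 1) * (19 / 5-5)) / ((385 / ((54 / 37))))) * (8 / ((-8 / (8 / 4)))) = 39528 / 71225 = 0.55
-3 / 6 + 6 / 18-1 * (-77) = 76.83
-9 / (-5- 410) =9 / 415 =0.02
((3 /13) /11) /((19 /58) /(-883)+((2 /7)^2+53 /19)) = 143040702 /19573458619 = 0.01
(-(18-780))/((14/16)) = 6096/7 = 870.86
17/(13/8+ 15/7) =952/211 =4.51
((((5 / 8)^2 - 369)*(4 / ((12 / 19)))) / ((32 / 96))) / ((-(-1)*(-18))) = 448229 / 1152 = 389.09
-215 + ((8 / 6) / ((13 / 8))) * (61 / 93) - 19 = -846766 / 3627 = -233.46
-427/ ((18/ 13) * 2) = -5551/ 36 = -154.19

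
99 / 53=1.87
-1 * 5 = -5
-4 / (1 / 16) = -64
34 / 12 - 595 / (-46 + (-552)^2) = 1293904 / 456987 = 2.83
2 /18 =1 /9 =0.11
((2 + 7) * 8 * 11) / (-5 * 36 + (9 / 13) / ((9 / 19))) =-936 / 211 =-4.44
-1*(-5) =5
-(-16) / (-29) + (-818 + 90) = -21128 / 29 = -728.55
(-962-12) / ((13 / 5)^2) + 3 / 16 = -389093 / 2704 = -143.90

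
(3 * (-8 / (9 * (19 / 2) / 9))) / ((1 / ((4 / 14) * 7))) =-96 / 19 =-5.05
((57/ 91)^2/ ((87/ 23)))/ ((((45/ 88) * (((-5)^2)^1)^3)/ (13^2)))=730664/ 333046875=0.00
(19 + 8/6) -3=52/3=17.33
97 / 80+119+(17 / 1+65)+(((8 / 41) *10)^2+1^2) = 27840017 / 134480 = 207.02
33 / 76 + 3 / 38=39 / 76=0.51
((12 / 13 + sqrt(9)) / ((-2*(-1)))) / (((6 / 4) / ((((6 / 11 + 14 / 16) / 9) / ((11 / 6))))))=2125 / 18876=0.11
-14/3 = -4.67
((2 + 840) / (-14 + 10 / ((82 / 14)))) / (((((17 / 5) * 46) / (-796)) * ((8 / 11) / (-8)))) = -188921645 / 49266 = -3834.73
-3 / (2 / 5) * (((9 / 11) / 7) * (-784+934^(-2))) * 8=92330158905 / 16792853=5498.18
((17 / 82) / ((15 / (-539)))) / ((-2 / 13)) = 119119 / 2460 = 48.42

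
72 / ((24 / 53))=159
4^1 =4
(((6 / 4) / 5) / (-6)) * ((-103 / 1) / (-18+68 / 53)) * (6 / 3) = -5459 / 8860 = -0.62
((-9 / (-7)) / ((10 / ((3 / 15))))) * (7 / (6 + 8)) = 0.01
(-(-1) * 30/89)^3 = 0.04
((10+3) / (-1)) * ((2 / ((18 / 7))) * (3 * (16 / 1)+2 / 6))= -13195 / 27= -488.70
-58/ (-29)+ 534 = 536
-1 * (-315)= 315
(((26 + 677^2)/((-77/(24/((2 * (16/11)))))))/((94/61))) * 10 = -318689.08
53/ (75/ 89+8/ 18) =41.18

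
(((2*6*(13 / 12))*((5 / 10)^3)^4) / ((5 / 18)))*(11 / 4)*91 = 117117 / 40960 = 2.86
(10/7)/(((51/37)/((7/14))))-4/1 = -1243/357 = -3.48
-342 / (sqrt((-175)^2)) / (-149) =0.01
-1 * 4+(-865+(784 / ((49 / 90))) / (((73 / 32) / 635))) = 29197363 / 73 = 399963.88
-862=-862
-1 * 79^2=-6241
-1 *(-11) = 11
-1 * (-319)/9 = 319/9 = 35.44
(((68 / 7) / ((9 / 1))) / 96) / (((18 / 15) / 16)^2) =3400 / 1701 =2.00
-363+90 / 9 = -353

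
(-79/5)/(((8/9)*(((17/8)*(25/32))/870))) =-3958848/425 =-9314.94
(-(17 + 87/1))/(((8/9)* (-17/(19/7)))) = 2223/119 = 18.68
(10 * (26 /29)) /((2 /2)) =260 /29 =8.97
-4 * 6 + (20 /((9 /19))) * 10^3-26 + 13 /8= 42173.85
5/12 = 0.42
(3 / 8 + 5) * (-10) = -215 / 4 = -53.75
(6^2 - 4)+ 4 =36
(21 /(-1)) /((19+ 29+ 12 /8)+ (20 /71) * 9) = -994 /2463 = -0.40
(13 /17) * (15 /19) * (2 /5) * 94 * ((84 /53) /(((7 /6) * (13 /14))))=568512 /17119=33.21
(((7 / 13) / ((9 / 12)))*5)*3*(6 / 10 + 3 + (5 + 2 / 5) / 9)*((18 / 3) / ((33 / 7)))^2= 115248 / 1573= 73.27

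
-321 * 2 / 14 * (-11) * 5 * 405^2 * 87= 251939939625 / 7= 35991419946.43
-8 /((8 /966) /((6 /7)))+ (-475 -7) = -1310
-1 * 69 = -69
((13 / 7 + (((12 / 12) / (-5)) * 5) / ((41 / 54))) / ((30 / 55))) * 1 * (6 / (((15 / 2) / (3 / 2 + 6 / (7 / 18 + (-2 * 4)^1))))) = 22165 / 39319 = 0.56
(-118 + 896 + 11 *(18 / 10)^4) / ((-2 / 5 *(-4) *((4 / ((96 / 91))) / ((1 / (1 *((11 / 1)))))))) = 1675263 / 125125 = 13.39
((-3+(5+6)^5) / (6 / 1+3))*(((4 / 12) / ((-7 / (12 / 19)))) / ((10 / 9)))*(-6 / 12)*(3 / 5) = 483144 / 3325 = 145.31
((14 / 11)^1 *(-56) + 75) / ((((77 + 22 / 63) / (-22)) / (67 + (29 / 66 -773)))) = 40094187 / 53603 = 747.98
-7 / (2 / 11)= -77 / 2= -38.50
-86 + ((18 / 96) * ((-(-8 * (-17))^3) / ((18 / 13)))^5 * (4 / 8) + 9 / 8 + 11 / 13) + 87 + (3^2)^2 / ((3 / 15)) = -3797814687623256861686911369511234921 / 2047032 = -1855278611972483508653949000000.00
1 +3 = 4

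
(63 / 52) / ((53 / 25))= 1575 / 2756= 0.57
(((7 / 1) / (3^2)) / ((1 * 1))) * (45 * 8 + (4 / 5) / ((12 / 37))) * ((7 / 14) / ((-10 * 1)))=-38059 / 2700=-14.10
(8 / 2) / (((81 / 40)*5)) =32 / 81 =0.40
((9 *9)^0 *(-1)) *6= -6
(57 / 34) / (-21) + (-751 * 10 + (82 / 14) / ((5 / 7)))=-8927237 / 1190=-7501.88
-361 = -361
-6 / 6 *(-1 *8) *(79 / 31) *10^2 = 63200 / 31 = 2038.71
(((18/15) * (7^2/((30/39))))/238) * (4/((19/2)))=1092/8075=0.14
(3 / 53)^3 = 27 / 148877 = 0.00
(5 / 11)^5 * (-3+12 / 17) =-121875 / 2737867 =-0.04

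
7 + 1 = 8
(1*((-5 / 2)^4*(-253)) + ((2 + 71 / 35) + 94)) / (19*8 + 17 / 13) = -71233227 / 1116080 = -63.82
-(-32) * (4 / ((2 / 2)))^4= 8192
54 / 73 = 0.74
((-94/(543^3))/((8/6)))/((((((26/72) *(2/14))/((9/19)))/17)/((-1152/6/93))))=6443136/45404026837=0.00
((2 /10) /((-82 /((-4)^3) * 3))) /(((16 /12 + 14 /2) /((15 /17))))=96 /17425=0.01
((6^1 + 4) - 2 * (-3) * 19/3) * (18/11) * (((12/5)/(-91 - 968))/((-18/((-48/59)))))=-9216/1145485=-0.01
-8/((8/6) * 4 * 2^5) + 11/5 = 689/320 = 2.15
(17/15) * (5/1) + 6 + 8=59/3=19.67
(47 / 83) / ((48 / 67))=3149 / 3984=0.79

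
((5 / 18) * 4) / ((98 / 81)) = 0.92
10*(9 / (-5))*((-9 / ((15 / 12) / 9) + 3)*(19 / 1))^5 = 125554680430620810318 / 3125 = 40177497737798659.30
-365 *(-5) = 1825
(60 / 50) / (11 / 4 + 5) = 24 / 155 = 0.15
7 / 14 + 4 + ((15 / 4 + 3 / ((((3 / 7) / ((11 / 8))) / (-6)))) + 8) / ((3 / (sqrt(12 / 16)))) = 9 / 2 -23 * sqrt(3) / 3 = -8.78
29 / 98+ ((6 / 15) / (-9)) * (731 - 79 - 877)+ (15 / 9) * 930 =152909 / 98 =1560.30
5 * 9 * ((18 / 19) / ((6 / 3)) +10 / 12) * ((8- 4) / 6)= 745 / 19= 39.21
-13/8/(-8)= 13/64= 0.20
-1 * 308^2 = -94864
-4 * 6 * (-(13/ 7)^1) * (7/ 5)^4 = 107016/ 625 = 171.23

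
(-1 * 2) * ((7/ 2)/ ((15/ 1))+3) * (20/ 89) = -388/ 267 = -1.45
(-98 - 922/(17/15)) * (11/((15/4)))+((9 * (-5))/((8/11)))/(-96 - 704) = -34908379/13056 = -2673.74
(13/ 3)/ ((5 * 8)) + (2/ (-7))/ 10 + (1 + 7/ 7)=1747/ 840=2.08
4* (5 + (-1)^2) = 24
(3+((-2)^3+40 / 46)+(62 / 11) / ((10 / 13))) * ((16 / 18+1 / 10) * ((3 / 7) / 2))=29993 / 44275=0.68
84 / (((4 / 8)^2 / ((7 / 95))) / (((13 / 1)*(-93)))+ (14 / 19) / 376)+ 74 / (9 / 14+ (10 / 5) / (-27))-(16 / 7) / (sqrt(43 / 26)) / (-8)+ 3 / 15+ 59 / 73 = -3980174436436 / 40169783+ 2*sqrt(1118) / 301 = -99083.57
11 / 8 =1.38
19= 19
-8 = -8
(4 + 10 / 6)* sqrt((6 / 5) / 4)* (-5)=-17* sqrt(30) / 6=-15.52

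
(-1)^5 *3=-3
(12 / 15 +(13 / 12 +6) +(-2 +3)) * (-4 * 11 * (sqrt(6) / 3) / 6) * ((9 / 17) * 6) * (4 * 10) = -46904 * sqrt(6) / 17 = -6758.29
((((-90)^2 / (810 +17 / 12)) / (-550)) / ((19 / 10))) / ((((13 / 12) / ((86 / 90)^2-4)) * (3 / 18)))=0.16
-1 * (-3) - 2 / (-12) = 19 / 6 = 3.17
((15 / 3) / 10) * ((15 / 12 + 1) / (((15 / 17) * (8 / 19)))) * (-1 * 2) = -969 / 160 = -6.06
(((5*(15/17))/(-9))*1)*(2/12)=-25/306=-0.08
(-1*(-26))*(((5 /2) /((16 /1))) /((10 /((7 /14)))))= 13 /64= 0.20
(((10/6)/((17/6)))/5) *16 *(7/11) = 1.20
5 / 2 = 2.50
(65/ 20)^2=169/ 16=10.56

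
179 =179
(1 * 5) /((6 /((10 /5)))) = 5 /3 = 1.67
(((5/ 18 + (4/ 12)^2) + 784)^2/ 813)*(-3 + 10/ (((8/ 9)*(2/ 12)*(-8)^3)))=-213101046109/ 89911296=-2370.13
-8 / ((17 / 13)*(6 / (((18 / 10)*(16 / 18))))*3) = -416 / 765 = -0.54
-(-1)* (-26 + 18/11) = -268/11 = -24.36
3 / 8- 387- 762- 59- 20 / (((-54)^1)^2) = -1207.63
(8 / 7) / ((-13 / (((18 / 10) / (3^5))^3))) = -8 / 223894125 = -0.00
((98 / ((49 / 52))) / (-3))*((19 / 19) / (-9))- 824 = -22144 / 27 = -820.15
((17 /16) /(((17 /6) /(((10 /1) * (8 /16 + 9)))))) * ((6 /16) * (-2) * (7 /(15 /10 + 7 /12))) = -3591 /40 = -89.78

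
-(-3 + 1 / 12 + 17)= -169 / 12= -14.08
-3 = -3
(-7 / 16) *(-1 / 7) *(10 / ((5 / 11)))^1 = 11 / 8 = 1.38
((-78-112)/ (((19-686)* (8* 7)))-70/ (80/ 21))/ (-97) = 686153/ 3623144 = 0.19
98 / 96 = 49 / 48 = 1.02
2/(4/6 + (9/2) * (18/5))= 30/253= 0.12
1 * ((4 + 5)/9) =1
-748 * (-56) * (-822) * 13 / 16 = -27975948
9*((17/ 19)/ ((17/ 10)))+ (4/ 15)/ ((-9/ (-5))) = 2506/ 513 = 4.88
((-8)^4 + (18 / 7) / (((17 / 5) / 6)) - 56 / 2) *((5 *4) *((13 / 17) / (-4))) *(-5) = 157505400 / 2023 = 77857.34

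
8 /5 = 1.60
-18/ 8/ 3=-3/ 4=-0.75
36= 36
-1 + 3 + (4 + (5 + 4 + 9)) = 24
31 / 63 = 0.49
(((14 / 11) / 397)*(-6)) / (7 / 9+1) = -189 / 17468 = -0.01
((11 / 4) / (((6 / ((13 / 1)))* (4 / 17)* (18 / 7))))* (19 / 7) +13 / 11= 530543 / 19008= 27.91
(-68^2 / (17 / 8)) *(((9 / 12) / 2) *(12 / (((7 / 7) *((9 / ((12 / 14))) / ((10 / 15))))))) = -4352 / 7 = -621.71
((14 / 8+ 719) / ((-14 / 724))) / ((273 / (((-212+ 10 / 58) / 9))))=1068519563 / 332514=3213.46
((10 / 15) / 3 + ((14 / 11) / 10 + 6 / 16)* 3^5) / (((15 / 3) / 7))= 3389449 / 19800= 171.18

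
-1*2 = -2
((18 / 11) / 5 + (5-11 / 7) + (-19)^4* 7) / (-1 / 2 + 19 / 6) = 1053649623 / 3080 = 342094.03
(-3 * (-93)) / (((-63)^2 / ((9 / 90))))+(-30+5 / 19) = -2491061 / 83790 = -29.73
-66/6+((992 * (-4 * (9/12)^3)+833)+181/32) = -27083/32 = -846.34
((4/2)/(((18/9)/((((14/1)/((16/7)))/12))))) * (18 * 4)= 147/4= 36.75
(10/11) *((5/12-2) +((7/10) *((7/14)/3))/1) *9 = -12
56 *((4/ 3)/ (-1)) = -224/ 3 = -74.67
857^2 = 734449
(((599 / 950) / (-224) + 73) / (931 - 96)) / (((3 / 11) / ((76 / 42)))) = 170871811 / 294588000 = 0.58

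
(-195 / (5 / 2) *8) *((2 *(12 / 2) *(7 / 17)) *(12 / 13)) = -48384 / 17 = -2846.12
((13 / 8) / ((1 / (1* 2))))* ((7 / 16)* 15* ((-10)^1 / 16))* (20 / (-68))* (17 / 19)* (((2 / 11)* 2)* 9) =307125 / 26752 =11.48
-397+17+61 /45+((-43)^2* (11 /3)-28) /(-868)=-15093677 /39060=-386.42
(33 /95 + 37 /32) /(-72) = -4571 /218880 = -0.02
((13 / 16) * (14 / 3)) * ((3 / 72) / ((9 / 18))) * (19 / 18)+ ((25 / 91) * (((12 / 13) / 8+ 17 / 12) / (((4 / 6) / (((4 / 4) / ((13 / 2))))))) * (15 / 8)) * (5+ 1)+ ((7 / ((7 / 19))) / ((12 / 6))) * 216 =163708864063 / 79724736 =2053.43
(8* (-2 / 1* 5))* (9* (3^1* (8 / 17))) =-17280 / 17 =-1016.47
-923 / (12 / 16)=-3692 / 3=-1230.67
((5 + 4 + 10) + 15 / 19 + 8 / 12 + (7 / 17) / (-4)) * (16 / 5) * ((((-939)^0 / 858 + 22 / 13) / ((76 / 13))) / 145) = 0.13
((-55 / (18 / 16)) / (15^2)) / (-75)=88 / 30375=0.00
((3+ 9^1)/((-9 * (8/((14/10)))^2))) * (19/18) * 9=-931/2400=-0.39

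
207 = 207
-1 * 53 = -53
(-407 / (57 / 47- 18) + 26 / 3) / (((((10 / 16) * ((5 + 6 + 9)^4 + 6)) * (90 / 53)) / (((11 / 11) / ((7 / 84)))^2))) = 0.03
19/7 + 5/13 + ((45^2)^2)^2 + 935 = 1530176410632242/91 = 16815125391563.10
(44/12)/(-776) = -11/2328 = -0.00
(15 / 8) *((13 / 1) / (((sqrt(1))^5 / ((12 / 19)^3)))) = 42120 / 6859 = 6.14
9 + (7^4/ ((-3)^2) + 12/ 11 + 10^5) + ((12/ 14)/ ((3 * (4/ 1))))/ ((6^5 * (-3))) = 360245854069/ 3592512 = 100276.87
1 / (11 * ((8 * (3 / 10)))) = 5 / 132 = 0.04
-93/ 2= -46.50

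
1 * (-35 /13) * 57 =-1995 /13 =-153.46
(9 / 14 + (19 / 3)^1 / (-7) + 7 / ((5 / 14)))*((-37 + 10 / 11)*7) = -1612217 / 330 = -4885.51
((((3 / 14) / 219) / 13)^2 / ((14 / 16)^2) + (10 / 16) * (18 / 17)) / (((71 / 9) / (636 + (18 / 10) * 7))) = 2840053764413871 / 52198960044140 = 54.41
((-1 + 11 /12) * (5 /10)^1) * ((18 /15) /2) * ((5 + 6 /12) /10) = -11 /800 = -0.01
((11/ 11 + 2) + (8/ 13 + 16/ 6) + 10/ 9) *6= 1730/ 39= 44.36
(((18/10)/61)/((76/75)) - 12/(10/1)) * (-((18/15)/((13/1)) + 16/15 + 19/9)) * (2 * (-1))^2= 17306911/1130025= 15.32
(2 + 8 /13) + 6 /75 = 876 /325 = 2.70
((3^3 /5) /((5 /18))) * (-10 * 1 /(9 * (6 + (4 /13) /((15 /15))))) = -702 /205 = -3.42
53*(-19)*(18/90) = -1007/5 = -201.40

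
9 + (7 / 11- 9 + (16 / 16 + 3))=51 / 11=4.64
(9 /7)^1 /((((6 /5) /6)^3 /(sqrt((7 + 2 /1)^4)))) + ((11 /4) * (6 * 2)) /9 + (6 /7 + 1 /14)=13022.45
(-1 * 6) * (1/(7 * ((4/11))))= -33/14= -2.36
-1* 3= -3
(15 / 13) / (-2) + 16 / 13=17 / 26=0.65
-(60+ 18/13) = -798/13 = -61.38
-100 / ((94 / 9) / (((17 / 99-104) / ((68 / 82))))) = 10535975 / 8789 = 1198.77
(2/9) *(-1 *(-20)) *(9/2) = 20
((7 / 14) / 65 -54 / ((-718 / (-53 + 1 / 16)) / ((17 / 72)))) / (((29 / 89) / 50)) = -1239248905 / 8661952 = -143.07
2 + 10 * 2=22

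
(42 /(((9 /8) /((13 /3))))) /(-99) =-1456 /891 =-1.63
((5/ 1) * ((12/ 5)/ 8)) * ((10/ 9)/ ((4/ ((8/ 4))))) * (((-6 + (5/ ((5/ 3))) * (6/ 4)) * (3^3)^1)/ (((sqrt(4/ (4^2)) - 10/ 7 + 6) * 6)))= -315/ 284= -1.11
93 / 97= 0.96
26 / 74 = 13 / 37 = 0.35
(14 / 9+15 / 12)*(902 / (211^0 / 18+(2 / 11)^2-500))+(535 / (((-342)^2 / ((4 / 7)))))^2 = -230920889364682624 / 45617494242022983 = -5.06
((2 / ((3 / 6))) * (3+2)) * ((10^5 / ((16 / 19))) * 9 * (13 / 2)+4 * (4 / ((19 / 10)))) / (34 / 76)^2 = 200625993200 / 289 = 694207588.93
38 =38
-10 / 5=-2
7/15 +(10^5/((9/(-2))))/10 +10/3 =-99829/45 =-2218.42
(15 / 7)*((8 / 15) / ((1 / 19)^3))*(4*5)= 1097440 / 7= 156777.14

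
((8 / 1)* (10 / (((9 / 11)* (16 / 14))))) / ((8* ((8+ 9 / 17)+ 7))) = 595 / 864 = 0.69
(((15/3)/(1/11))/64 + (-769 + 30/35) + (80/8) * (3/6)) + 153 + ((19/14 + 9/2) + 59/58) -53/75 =-587676001/974400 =-603.12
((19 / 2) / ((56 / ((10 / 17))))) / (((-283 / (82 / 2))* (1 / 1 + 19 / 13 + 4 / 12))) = -151905 / 29366344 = -0.01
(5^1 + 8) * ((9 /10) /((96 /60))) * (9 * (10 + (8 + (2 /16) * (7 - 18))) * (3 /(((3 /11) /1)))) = 1540539 /128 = 12035.46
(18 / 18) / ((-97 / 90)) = -90 / 97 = -0.93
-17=-17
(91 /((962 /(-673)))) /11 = -4711 /814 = -5.79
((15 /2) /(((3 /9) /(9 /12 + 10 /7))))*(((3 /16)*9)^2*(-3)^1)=-6003315 /14336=-418.76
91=91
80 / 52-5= -45 / 13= -3.46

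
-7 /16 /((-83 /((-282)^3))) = -19622547 /166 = -118208.11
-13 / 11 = -1.18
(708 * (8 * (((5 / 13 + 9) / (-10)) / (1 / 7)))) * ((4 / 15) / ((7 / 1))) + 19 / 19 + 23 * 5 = -422972 / 325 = -1301.45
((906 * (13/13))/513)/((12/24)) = 604/171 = 3.53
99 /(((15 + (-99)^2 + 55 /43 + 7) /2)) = 387 /19202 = 0.02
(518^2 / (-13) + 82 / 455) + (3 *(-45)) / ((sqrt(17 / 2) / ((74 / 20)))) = -9391258 / 455 - 999 *sqrt(34) / 34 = -20811.45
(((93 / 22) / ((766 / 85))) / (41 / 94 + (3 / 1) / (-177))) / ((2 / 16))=188564 / 21065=8.95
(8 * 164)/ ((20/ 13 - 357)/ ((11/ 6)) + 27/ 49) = -9193184/ 1354713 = -6.79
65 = 65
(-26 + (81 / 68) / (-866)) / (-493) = 1531169 / 29031784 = 0.05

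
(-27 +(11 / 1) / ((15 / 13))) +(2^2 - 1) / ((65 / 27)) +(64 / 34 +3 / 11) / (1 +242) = -47883766 / 2953665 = -16.21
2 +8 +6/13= 136/13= 10.46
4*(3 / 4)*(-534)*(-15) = 24030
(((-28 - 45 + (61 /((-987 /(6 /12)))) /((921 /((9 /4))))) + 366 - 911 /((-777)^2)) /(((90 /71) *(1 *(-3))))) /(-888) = 289949172889447 /3341757901539456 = 0.09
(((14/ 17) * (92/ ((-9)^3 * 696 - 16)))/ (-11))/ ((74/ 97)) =15617/ 877675150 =0.00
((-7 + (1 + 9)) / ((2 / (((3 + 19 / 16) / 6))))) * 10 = 10.47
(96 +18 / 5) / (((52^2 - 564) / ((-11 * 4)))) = -5478 / 2675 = -2.05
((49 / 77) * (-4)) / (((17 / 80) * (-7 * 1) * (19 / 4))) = 1280 / 3553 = 0.36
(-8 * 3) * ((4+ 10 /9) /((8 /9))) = -138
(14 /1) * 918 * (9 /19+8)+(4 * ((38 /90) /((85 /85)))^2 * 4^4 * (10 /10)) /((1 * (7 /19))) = 29463961804 /269325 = 109399.28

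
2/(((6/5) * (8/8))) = 1.67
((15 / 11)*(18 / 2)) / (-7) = -135 / 77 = -1.75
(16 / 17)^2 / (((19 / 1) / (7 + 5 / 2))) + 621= 179597 / 289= 621.44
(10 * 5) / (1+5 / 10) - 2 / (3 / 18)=64 / 3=21.33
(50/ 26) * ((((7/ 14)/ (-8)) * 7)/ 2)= -175/ 416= -0.42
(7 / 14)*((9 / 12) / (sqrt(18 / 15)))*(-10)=-5*sqrt(30) / 8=-3.42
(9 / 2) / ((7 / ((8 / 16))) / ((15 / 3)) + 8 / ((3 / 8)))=135 / 724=0.19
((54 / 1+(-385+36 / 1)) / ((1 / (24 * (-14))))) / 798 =2360 / 19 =124.21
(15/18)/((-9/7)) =-35/54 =-0.65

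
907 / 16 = 56.69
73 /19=3.84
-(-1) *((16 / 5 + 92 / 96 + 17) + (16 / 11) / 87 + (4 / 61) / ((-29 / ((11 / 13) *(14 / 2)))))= 642384173 / 30356040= 21.16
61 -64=-3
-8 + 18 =10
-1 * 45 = -45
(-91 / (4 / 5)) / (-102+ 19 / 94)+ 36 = 101479 / 2734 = 37.12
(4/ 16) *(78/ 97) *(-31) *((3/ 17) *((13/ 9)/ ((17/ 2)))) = -5239/ 28033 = -0.19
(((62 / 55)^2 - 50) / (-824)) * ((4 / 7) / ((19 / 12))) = 126348 / 5919925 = 0.02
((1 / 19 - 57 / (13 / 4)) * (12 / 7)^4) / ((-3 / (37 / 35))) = 157794048 / 2965235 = 53.21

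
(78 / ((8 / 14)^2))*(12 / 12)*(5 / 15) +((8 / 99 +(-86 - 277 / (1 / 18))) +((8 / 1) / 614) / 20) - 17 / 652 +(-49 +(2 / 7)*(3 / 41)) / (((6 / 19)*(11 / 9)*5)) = -285369613947437 / 56872597320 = -5017.70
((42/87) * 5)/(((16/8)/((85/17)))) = 175/29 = 6.03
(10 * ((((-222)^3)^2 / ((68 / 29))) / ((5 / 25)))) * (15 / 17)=650904264152028000 / 289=2252263889799404.84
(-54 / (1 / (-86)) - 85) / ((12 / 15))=22795 / 4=5698.75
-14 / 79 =-0.18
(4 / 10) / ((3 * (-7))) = -2 / 105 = -0.02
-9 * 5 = -45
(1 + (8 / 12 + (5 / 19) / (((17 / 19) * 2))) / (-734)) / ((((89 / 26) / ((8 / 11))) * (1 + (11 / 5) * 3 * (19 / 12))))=77776400 / 4196182947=0.02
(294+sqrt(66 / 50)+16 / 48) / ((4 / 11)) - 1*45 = 11*sqrt(33) / 20+9173 / 12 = 767.58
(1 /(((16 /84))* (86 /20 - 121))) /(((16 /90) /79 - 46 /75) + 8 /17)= 10576125 /33029212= 0.32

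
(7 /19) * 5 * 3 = 105 /19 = 5.53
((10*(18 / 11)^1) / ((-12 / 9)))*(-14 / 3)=630 / 11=57.27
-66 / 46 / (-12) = 11 / 92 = 0.12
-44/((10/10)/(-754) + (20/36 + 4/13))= -298584/5849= -51.05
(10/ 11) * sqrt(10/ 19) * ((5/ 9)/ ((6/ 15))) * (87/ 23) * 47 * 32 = 5452000 * sqrt(190)/ 14421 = 5211.19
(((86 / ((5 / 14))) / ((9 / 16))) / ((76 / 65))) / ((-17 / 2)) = -125216 / 2907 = -43.07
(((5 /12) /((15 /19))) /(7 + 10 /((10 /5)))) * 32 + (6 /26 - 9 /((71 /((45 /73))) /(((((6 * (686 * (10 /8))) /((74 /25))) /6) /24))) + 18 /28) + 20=321727617179 /15077803104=21.34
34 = 34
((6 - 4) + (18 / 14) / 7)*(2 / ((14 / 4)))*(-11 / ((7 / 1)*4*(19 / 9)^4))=-7722297 / 312900721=-0.02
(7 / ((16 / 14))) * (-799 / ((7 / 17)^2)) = -230911 / 8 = -28863.88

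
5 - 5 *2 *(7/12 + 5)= -305/6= -50.83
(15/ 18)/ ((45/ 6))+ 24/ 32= 31/ 36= 0.86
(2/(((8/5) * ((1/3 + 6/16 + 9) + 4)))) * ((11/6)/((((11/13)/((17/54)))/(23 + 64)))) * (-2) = -32045/2961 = -10.82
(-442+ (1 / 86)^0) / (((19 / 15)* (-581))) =945 / 1577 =0.60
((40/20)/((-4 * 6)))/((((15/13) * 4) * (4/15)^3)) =-975/1024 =-0.95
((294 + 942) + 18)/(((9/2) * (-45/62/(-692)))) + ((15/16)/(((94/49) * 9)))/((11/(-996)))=148346243959/558360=265682.08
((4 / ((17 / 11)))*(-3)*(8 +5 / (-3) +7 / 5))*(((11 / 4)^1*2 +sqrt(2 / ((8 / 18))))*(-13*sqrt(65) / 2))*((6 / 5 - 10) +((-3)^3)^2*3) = 541979724*sqrt(130) / 425 +1987258988*sqrt(65) / 425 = 52238385.40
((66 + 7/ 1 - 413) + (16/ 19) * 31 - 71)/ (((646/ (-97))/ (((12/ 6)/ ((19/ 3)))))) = 2128083/ 116603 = 18.25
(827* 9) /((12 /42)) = 26050.50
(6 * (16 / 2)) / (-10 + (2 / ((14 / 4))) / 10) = -140 / 29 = -4.83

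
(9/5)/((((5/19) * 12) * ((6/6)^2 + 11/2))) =57/650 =0.09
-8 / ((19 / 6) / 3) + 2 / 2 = -125 / 19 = -6.58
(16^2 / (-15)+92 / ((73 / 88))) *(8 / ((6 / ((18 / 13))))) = 63232 / 365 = 173.24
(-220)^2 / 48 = 1008.33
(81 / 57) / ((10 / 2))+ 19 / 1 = 1832 / 95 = 19.28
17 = 17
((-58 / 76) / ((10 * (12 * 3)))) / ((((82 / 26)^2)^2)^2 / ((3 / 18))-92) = -23656190909 / 654376016750029920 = -0.00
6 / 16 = 3 / 8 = 0.38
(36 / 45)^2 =16 / 25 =0.64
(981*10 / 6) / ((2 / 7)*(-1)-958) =-3815 / 2236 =-1.71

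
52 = 52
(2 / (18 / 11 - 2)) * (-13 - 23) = 198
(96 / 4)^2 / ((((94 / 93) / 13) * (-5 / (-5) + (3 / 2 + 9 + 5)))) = 232128 / 517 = 448.99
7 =7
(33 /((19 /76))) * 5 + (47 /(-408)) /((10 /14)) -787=-259409 /2040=-127.16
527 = 527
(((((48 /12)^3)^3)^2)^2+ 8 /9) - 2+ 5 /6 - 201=85002596691653613842905 /18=4722366482869645213494.72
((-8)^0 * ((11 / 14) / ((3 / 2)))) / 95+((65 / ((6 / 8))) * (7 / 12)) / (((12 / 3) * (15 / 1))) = 60911 / 71820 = 0.85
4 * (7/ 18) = 14/ 9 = 1.56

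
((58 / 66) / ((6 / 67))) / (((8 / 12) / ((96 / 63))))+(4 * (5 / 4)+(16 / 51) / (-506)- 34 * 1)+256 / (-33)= -3882407 / 270963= -14.33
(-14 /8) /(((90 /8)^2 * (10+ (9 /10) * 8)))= -14 /17415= -0.00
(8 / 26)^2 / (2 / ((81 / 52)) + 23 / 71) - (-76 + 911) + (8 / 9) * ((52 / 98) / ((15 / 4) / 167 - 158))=-8674757378254259 / 10389626480961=-834.94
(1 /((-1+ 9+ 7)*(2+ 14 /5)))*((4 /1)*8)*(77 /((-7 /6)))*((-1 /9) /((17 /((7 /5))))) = 0.27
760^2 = 577600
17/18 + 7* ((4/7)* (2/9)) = 11/6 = 1.83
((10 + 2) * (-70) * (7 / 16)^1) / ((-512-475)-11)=735 / 1996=0.37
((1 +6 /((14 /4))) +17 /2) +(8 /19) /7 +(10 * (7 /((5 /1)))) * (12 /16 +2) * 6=64445 /266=242.27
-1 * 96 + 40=-56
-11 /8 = -1.38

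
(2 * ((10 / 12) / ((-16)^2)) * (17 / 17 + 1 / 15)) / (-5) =-1 / 720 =-0.00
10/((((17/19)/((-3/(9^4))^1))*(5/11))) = -418/37179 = -0.01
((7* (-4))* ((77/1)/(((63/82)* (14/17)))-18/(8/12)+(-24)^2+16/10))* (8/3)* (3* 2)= -13553536/45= -301189.69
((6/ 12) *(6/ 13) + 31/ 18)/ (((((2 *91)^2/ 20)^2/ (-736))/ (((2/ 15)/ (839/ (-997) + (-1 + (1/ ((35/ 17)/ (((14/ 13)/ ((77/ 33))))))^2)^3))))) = 521517224921875/ 12675604768047735912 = 0.00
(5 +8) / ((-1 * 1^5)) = -13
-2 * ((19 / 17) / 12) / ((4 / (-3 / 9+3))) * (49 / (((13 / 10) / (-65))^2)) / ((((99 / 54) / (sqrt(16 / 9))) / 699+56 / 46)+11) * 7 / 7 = -2850988000 / 2290053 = -1244.94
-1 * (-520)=520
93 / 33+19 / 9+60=6428 / 99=64.93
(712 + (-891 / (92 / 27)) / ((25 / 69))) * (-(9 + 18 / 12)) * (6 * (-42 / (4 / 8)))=-1284633 / 25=-51385.32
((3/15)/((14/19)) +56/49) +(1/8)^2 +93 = 211523/2240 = 94.43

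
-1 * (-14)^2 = -196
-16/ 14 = -8/ 7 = -1.14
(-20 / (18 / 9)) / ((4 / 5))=-25 / 2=-12.50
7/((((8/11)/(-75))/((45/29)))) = -1120.15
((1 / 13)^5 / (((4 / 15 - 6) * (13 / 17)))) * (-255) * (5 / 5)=65025 / 415105574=0.00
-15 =-15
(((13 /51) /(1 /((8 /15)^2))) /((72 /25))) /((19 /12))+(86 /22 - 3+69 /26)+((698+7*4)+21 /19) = 5467430003 /7482618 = 730.68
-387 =-387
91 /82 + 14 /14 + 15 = 17.11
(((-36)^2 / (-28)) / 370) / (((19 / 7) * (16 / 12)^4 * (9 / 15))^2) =-2066715 / 437682176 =-0.00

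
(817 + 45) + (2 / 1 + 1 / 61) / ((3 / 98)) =56600 / 61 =927.87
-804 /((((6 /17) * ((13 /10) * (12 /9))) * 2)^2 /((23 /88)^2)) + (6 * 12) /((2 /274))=9827.31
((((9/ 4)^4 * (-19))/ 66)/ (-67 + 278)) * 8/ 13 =-41553/ 1931072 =-0.02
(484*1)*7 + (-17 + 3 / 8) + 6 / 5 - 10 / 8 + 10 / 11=1483783 / 440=3372.23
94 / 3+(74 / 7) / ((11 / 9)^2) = 97600 / 2541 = 38.41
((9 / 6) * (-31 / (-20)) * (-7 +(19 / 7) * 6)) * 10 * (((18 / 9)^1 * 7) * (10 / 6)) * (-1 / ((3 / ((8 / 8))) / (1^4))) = -10075 / 6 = -1679.17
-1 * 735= -735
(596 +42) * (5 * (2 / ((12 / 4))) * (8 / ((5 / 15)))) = 51040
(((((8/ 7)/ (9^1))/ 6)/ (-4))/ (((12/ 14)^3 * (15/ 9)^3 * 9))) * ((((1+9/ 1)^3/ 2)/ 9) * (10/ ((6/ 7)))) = -1715/ 13122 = -0.13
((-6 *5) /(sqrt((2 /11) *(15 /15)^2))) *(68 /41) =-1020 *sqrt(22) /41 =-116.69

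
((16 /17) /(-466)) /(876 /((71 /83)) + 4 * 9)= -71 /37265088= -0.00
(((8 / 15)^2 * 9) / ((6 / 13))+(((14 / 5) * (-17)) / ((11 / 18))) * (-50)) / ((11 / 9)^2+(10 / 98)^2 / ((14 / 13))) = 2920201190928 / 1125745225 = 2594.02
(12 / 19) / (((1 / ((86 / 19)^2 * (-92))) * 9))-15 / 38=-5459701 / 41154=-132.67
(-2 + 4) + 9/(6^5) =1729/864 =2.00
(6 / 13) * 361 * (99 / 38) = 5643 / 13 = 434.08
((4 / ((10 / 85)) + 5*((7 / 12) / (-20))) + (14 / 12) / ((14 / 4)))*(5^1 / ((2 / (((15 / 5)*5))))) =1282.03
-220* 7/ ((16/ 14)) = -2695/ 2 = -1347.50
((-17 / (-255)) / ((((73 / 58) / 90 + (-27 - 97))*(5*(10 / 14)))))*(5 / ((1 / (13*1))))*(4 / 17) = -126672 / 55012595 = -0.00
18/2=9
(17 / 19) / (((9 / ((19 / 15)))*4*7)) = 17 / 3780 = 0.00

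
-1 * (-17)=17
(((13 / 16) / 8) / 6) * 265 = 3445 / 768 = 4.49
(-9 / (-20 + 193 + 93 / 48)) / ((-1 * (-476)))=-0.00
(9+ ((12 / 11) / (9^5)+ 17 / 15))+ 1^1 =12052577 / 1082565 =11.13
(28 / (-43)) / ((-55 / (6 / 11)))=168 / 26015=0.01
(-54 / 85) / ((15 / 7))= -126 / 425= -0.30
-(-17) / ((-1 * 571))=-17 / 571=-0.03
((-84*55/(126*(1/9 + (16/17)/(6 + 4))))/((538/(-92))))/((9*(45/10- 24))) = -860200/4941261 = -0.17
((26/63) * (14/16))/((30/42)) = 91/180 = 0.51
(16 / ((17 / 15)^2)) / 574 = 1800 / 82943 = 0.02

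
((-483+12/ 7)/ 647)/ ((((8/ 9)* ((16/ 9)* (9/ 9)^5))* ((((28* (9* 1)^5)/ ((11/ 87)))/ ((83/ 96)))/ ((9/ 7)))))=-1025299/ 25622565470208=-0.00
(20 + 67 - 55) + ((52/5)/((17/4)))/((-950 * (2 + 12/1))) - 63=-8761427/282625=-31.00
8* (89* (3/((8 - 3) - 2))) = 712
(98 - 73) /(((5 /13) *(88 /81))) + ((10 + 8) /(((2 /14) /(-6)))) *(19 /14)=-85023 /88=-966.17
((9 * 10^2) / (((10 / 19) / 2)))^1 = 3420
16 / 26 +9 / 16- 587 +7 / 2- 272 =-177699 / 208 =-854.32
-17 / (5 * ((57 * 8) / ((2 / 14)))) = -17 / 15960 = -0.00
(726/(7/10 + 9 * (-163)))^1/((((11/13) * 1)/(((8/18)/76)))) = -260/75981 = -0.00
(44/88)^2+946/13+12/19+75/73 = 5386091/72124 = 74.68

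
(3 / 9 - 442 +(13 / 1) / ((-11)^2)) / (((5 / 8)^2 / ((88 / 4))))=-20516608 / 825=-24868.62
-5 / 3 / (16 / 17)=-85 / 48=-1.77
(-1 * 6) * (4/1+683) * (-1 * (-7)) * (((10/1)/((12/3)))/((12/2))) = -24045/2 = -12022.50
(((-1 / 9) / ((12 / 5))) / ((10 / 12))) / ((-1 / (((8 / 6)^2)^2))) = 128 / 729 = 0.18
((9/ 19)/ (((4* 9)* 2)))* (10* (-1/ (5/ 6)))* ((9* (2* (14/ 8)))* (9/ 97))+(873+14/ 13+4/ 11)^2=115270415144551/ 150750028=764646.06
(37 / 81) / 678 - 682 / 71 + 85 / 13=-155438707 / 50689314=-3.07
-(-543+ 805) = -262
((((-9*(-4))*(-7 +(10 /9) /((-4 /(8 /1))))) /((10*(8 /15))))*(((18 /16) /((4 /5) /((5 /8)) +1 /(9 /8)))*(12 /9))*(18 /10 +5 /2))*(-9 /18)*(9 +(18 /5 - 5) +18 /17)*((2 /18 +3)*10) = 25857405 /1037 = 24934.82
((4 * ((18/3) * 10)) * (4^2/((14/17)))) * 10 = 326400/7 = 46628.57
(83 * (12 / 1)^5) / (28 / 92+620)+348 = 479985204 / 14267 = 33643.04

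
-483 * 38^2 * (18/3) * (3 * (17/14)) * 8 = -121954464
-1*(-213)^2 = -45369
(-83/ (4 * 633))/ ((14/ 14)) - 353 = -353.03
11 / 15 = 0.73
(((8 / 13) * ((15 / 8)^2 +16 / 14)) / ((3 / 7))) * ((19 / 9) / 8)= 39653 / 22464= 1.77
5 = 5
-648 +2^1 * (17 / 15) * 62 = -7612 / 15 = -507.47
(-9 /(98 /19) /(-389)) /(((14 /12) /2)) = 1026 /133427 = 0.01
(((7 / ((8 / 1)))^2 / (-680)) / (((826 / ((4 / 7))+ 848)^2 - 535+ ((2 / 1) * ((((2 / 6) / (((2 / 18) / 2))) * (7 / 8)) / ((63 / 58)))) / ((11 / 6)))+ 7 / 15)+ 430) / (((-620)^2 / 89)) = 289078024415609047 / 2903621442001971200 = 0.10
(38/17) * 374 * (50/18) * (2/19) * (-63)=-15400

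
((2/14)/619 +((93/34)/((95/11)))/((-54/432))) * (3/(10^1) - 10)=1719715037/69977950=24.58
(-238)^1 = -238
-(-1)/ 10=1/ 10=0.10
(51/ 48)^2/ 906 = 289/ 231936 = 0.00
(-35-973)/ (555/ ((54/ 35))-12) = -18144/ 6259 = -2.90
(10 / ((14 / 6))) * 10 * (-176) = -52800 / 7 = -7542.86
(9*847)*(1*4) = 30492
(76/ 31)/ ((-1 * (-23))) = 76/ 713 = 0.11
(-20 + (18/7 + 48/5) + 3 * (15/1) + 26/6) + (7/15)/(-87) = 379097/9135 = 41.50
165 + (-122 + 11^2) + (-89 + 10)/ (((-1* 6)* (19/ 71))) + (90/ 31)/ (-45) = 753227/ 3534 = 213.14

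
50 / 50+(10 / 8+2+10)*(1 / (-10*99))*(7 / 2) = 7549 / 7920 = 0.95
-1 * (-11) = 11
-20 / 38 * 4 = -40 / 19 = -2.11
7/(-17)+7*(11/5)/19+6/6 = 2259/1615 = 1.40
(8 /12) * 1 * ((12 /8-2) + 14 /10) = 3 /5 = 0.60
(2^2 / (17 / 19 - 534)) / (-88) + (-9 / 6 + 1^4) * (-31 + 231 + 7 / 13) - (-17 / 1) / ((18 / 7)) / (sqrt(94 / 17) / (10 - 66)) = -1666 * sqrt(1598) / 423 - 145234543 / 1448447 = -257.71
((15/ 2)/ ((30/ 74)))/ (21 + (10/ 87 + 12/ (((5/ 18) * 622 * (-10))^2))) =194590561875/ 222095638532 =0.88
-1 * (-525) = 525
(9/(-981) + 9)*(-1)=-980/109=-8.99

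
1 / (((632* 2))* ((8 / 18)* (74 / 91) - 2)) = -819 / 1696288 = -0.00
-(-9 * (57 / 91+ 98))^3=699369555.73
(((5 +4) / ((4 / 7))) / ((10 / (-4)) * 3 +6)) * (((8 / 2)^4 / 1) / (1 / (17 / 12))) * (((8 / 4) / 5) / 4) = -1904 / 5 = -380.80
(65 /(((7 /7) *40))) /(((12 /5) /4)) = 65 /24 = 2.71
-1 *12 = -12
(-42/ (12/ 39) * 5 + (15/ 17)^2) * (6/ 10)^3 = -2127789/ 14450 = -147.25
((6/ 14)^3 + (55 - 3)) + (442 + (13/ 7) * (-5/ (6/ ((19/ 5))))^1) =1004711/ 2058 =488.20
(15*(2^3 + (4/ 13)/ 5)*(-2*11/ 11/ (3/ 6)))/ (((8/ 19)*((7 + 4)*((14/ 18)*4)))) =-67203/ 2002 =-33.57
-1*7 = -7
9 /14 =0.64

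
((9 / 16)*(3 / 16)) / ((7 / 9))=0.14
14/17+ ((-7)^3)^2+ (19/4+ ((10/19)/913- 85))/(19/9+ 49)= 63837608211469/542614160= 117648.25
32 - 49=-17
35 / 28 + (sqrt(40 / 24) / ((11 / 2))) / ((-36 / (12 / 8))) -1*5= -15 / 4 -sqrt(15) / 396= -3.76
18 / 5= 3.60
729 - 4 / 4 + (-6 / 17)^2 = 210428 / 289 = 728.12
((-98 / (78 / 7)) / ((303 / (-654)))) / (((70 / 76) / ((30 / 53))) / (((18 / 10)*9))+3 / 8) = 920617488 / 23057593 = 39.93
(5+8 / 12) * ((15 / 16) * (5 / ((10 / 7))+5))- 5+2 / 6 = 3887 / 96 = 40.49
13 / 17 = 0.76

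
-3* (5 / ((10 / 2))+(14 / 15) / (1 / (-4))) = 41 / 5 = 8.20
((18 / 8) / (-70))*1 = -9 / 280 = -0.03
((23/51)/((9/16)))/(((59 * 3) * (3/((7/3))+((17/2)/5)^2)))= 257600/237473289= 0.00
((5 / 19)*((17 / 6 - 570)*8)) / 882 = -34030 / 25137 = -1.35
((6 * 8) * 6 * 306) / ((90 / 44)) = 215424 / 5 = 43084.80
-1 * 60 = -60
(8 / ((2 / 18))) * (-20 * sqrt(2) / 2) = -720 * sqrt(2) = -1018.23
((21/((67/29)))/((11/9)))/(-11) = -5481/8107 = -0.68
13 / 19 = 0.68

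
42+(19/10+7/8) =1791/40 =44.78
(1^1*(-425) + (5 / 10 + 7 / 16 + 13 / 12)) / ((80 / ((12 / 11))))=-20303 / 3520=-5.77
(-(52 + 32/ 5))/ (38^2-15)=-292/ 7145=-0.04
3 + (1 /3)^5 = 730 /243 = 3.00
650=650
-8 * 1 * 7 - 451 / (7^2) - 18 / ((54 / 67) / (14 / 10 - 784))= 12798454 / 735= 17412.86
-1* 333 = -333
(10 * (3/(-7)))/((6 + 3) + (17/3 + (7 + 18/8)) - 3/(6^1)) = -360/1967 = -0.18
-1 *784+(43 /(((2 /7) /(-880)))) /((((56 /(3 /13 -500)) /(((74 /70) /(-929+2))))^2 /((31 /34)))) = -53959647884412143 /67745304834480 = -796.51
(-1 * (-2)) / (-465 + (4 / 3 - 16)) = -6 / 1439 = -0.00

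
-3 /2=-1.50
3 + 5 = 8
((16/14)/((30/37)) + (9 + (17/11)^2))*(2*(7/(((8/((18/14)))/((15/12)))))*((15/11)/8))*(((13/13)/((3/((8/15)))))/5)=81299/372680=0.22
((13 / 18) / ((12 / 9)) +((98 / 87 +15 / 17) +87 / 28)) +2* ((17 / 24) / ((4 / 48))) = 625531 / 27608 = 22.66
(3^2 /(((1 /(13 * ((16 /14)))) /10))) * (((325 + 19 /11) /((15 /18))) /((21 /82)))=1103386752 /539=2047099.73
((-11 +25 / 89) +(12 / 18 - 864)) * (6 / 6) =-233372 / 267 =-874.05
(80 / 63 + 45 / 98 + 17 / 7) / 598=3667 / 527436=0.01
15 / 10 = 3 / 2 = 1.50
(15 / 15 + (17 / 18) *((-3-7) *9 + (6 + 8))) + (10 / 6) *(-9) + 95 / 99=-933 / 11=-84.82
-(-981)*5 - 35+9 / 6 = 9743 / 2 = 4871.50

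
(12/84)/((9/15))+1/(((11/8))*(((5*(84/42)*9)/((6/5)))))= 0.25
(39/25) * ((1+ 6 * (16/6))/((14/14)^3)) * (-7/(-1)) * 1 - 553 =-9184/25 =-367.36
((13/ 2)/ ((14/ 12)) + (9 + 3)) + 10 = 193/ 7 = 27.57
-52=-52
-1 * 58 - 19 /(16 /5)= -1023 /16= -63.94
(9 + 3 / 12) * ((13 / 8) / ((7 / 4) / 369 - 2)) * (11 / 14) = -1952379 / 329840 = -5.92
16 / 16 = 1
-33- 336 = -369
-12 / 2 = -6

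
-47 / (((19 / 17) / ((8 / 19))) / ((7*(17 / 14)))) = -54332 / 361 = -150.50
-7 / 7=-1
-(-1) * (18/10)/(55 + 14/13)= 13/405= 0.03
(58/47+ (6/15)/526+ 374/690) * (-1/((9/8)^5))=-49659117568/50363423541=-0.99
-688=-688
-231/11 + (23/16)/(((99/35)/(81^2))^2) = 14973309519/1936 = 7734147.48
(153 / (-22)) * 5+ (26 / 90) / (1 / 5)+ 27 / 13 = -80441 / 2574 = -31.25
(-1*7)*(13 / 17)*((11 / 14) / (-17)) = 143 / 578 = 0.25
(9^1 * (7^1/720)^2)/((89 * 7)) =7/5126400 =0.00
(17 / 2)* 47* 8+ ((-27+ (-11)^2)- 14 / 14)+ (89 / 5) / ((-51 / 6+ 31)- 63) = 1331867 / 405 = 3288.56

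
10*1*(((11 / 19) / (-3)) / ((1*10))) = -11 / 57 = -0.19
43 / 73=0.59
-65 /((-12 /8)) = 130 /3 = 43.33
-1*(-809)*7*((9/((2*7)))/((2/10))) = 36405/2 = 18202.50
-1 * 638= -638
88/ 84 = 22/ 21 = 1.05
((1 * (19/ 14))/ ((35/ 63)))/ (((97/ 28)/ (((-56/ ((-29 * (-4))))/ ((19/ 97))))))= -252/ 145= -1.74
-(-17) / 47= 17 / 47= 0.36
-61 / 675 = -0.09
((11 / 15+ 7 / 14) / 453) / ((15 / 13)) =481 / 203850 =0.00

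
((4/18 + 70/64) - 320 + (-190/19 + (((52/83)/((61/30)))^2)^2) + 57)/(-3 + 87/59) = 606674727949700990651/3406408300936309824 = 178.10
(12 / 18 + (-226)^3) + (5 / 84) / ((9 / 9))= -969626723 / 84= -11543175.27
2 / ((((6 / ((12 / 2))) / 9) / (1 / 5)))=18 / 5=3.60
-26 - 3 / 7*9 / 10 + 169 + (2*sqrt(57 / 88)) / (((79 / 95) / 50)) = 2375*sqrt(1254) / 869 + 9983 / 70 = 239.40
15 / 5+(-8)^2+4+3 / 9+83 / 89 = 19295 / 267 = 72.27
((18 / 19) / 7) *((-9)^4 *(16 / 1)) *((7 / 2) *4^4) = 241864704 / 19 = 12729721.26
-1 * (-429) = 429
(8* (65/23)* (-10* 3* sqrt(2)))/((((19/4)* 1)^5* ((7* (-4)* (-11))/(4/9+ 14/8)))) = -26291200* sqrt(2)/13155513987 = -0.00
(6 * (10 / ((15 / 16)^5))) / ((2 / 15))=2097152 / 3375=621.38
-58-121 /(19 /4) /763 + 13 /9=-7383329 /130473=-56.59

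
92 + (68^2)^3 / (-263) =-98867458428 / 263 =-375921895.16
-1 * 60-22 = -82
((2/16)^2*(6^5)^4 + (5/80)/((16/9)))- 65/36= 131621703842263057/2304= 57127475625982.23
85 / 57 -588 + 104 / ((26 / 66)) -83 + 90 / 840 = -647021 / 1596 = -405.40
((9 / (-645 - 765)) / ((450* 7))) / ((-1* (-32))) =-1 / 15792000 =-0.00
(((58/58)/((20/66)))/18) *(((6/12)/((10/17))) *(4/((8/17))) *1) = 1.32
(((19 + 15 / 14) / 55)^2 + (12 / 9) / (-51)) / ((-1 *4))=-9709433 / 362854800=-0.03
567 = 567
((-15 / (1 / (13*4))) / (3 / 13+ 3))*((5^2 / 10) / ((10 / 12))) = -5070 / 7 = -724.29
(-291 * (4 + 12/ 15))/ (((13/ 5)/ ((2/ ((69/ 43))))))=-200208/ 299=-669.59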